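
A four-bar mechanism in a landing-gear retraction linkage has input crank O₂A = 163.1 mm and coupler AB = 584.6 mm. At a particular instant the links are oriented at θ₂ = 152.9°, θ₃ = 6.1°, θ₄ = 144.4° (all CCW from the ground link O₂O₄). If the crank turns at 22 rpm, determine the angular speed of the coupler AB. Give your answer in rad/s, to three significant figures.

ω₂ = 2.304 rad/s (from 22 rpm).
Differentiating the loop-closure r₂e^{iθ₂}+r₃e^{iθ₃}=r₁+r₄e^{iθ₄} gives r₂ω₂e^{iθ₂}+r₃ω₃e^{iθ₃}=r₄ω₄e^{iθ₄}.
Eliminating the other unknown: ω₃ = r₂ω₂ sin(θ₄−θ₂) / [r₃ sin(θ₃−θ₄)].
Numerator sine = -0.14781; denominator sine = -0.66523.
Result = 0.1631·2.304·(-0.14781) / (0.5846·(-0.66523)) = +0.14282 rad/s; magnitude 0.14282 rad/s.

0.143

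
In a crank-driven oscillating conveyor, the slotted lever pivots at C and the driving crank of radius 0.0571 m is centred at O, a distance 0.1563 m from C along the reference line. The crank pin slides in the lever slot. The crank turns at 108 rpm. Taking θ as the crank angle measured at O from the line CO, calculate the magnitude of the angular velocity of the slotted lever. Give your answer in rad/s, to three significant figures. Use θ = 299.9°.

2.38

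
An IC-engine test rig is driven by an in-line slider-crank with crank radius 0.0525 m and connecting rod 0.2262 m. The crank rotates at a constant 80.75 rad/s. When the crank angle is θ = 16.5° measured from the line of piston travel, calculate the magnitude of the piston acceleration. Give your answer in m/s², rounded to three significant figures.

395

ω = 80.75 rad/s
x(θ) = r cosθ + √(L² − r² sin²θ); with ω constant, a = ω²·d²x/dθ².
d²x/dθ² = −r cosθ − r²(cos2θ)/√u − r⁴ sin²2θ/(4u^{3/2}),  u = L² − r² sin²θ = 0.0509441 m².
Substituting r = 0.0525 m, L = 0.2262 m, θ = 16.5°: d²x/dθ² = -0.060629 m.
a = ω²·d²x/dθ² = (80.75)²·(-0.060629) = -395.33 m/s²;  |a| = 395.33 m/s².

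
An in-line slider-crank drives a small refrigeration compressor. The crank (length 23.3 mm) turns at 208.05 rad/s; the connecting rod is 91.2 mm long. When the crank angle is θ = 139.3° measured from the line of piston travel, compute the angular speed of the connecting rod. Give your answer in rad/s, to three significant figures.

ω = 208.1 rad/s
The rod makes angle φ with the slider axis where L sinφ = r sinθ; differentiating, L cosφ·φ̇ = r ω cosθ.
L cosφ = √(L² − r² sin²θ) = 0.089925 m.
|ω_rod| = r ω |cosθ| / √(L² − r² sin²θ) = 0.0233·208.1·0.75813/0.089925 = 40.868 rad/s.

40.9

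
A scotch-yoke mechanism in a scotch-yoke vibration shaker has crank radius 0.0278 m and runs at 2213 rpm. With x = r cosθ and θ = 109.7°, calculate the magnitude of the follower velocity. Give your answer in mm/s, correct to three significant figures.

6070

ω = 231.7 rad/s (from 2213 rpm).
x = r cosθ ⇒ ẋ = −rω sinθ.
|v| = rω|sinθ| = 0.0278·231.7·|sin 109.7°| = 6.0654 m/s = 6065.4 mm/s.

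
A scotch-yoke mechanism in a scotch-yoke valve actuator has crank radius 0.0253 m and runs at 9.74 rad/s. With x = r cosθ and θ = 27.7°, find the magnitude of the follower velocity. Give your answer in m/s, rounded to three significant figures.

ω = 9.74 rad/s
x = r cosθ ⇒ ẋ = −rω sinθ.
|v| = rω|sinθ| = 0.0253·9.74·|sin 27.7°| = 0.11455 m/s.

0.115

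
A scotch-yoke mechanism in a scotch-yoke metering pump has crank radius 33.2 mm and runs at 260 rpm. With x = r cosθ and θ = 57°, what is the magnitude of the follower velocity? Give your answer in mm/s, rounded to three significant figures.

ω = 27.23 rad/s (from 260 rpm).
x = r cosθ ⇒ ẋ = −rω sinθ.
|v| = rω|sinθ| = 0.0332·27.23·|sin 57°| = 0.75811 m/s = 758.11 mm/s.

758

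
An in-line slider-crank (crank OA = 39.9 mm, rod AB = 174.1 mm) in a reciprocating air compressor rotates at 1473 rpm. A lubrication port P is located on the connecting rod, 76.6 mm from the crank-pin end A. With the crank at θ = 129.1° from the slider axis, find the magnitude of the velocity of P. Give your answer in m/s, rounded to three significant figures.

4.97

ω = 154.3 rad/s.  Crank-pin speed |V_A| = rω = 6.1547 m/s, perpendicular to OA.
Rod angle: sinφ = −(r/L) sinθ ⇒ φ = -10.245°; ω_rod = −rω cosθ/√(L²−r²sin²θ) = +22.656 rad/s.
V_P = V_A + ω_rod × AP, with AP = 0.0766 m along the rod.
Components: V_Px = −rω sinθ − a·ω_rod·sinφ = -4.4676 m/s;  V_Py = rω cosθ + a·ω_rod·cosφ = -2.1738 m/s.
|V_P| = √(V_Px² + V_Py²) = 4.9684 m/s.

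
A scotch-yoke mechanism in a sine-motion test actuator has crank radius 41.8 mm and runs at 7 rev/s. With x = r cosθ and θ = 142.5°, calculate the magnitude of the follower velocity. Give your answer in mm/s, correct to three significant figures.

ω = 43.98 rad/s (from 7 rev/s).
x = r cosθ ⇒ ẋ = −rω sinθ.
|v| = rω|sinθ| = 0.0418·43.98·|sin 142.5°| = 1.1192 m/s = 1119.2 mm/s.

1120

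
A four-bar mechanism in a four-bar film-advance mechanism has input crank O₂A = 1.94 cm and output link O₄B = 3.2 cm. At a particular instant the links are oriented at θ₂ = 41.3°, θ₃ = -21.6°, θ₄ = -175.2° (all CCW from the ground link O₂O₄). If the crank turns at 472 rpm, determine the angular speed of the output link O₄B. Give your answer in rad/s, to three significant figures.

ω₂ = 49.43 rad/s (from 472 rpm).
Differentiating the loop-closure r₂e^{iθ₂}+r₃e^{iθ₃}=r₁+r₄e^{iθ₄} gives r₂ω₂e^{iθ₂}+r₃ω₃e^{iθ₃}=r₄ω₄e^{iθ₄}.
Eliminating the other unknown: ω₄ = r₂ω₂ sin(θ₂−θ₃) / [r₄ sin(θ₄−θ₃)].
Numerator sine = +0.89021; denominator sine = -0.44464.
Result = 0.0194·49.43·(+0.89021) / (0.032·(-0.44464)) = -59.995 rad/s; magnitude 59.995 rad/s.

60.0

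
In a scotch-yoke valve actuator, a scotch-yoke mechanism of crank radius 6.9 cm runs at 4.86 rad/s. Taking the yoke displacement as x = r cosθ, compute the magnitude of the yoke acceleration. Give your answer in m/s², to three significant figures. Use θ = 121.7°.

ω = 4.86 rad/s
x = r cosθ ⇒ ẍ = −rω² cosθ (ω constant).
|a| = rω²|cosθ| = 0.069·(4.86)²·|cos 121.7°| = 0.85639 m/s².

0.856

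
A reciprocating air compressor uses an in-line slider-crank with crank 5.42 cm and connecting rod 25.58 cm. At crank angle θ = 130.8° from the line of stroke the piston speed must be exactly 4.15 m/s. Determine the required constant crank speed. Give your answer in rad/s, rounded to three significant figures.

118

For an in-line slider-crank, |v_piston| = rω|sinθ|·[1 + r cosθ/√(L² − r² sin²θ)].
With r = 0.0542 m, L = 0.2558 m, θ = 130.8°: the bracketed kinematic factor |dx/dθ| = 0.035274 m.
ω = v/|dx/dθ| = 4.15/0.035274 = 117.65 rad/s.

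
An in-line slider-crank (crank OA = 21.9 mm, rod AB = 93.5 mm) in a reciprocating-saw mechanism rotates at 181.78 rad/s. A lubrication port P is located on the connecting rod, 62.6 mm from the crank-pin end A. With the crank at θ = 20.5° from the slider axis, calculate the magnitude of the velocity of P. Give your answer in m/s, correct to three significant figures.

2.02

ω = 181.8 rad/s.  Crank-pin speed |V_A| = rω = 3.981 m/s, perpendicular to OA.
Rod angle: sinφ = −(r/L) sinθ ⇒ φ = -4.705°; ω_rod = −rω cosθ/√(L²−r²sin²θ) = -40.016 rad/s.
V_P = V_A + ω_rod × AP, with AP = 0.0626 m along the rod.
Components: V_Px = −rω sinθ − a·ω_rod·sinφ = -1.5996 m/s;  V_Py = rω cosθ + a·ω_rod·cosφ = +1.2323 m/s.
|V_P| = √(V_Px² + V_Py²) = 2.0193 m/s.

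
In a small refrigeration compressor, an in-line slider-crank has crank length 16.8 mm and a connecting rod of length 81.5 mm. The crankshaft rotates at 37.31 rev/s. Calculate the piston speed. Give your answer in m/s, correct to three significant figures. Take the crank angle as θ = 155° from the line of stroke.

1.35

ω = 2π·37.3 = 234.4 rad/s
For an in-line slider-crank, x = r cosθ + √(L² − r² sin²θ), so v = −rω sinθ·[1 + r cosθ/√(L² − r² sin²θ)].
With r = 0.0168 m, L = 0.0815 m, θ = 155°: √(L² − r² sin²θ) = 0.08119 m.
v = −0.0168·234.4·0.42262·[1 + 0.0168·-0.90631/0.08119] = -1.3523 m/s.
|v| = 1.3523 m/s.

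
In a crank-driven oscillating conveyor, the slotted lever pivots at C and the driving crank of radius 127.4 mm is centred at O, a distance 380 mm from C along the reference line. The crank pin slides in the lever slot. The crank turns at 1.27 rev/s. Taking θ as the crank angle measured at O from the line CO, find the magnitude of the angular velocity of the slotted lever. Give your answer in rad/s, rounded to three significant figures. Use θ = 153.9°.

ω = 7.98 rad/s (from 1.27 rev/s).
Crank pin A relative to C: A = (d + r cosθ, r sinθ); lever angle φ = atan2(r sinθ, d + r cosθ).
Differentiating tanφ: φ̇ = rω(d cosθ + r)/(d² + r² + 2dr cosθ).
d² + r² + 2dr cosθ = |CA|² = 0.0736801 m²;  d cosθ + r = -0.21385 m.
|ω_lever| = |0.1274·7.98·-0.21385| / 0.0736801 = 2.9506 rad/s.

2.95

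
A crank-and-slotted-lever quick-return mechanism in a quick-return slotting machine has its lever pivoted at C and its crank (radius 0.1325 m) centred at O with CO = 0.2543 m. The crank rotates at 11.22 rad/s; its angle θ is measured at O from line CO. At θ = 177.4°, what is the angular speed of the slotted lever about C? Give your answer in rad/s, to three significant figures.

12.1

ω = 11.22 rad/s
Crank pin A relative to C: A = (d + r cosθ, r sinθ); lever angle φ = atan2(r sinθ, d + r cosθ).
Differentiating tanφ: φ̇ = rω(d cosθ + r)/(d² + r² + 2dr cosθ).
d² + r² + 2dr cosθ = |CA|² = 0.0149046 m²;  d cosθ + r = -0.12154 m.
|ω_lever| = |0.1325·11.22·-0.12154| / 0.0149046 = 12.123 rad/s.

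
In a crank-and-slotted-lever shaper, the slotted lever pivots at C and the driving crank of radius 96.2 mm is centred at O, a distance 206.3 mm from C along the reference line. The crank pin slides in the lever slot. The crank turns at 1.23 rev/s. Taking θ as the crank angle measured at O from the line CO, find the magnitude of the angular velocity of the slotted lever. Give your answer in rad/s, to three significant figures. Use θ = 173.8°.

6.55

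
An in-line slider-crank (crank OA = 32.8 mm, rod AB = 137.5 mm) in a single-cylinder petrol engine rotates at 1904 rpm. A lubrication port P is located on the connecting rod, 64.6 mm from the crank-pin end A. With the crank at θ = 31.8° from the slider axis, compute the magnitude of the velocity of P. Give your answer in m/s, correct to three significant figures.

4.79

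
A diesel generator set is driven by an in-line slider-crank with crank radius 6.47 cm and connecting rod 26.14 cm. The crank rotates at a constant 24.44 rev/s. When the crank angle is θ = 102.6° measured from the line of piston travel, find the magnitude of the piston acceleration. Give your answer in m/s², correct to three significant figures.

ω = 2π·24.4 = 153.6 rad/s
x(θ) = r cosθ + √(L² − r² sin²θ); with ω constant, a = ω²·d²x/dθ².
d²x/dθ² = −r cosθ − r²(cos2θ)/√u − r⁴ sin²2θ/(4u^{3/2}),  u = L² − r² sin²θ = 0.0643431 m².
Substituting r = 0.0647 m, L = 0.2614 m, θ = 102.6°: d²x/dθ² = +0.028997 m.
a = ω²·d²x/dθ² = (153.6)²·(+0.028997) = +683.79 m/s²;  |a| = 683.79 m/s².

684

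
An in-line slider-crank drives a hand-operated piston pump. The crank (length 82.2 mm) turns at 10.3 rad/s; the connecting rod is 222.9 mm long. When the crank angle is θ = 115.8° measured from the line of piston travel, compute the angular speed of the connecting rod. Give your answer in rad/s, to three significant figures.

ω = 10.3 rad/s
The rod makes angle φ with the slider axis where L sinφ = r sinθ; differentiating, L cosφ·φ̇ = r ω cosθ.
L cosφ = √(L² − r² sin²θ) = 0.21026 m.
|ω_rod| = r ω |cosθ| / √(L² − r² sin²θ) = 0.0822·10.3·0.43523/0.21026 = 1.7526 rad/s.

1.75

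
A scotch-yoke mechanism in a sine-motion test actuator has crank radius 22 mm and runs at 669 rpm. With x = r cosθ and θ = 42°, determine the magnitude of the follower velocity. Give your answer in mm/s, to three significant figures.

1030

ω = 70.06 rad/s (from 669 rpm).
x = r cosθ ⇒ ẋ = −rω sinθ.
|v| = rω|sinθ| = 0.022·70.06·|sin 42°| = 1.0313 m/s = 1031.3 mm/s.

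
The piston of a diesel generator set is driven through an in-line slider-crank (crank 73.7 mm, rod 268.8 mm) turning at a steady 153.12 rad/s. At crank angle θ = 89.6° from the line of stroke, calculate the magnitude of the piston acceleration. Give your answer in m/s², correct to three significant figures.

ω = 153.1 rad/s
x(θ) = r cosθ + √(L² − r² sin²θ); with ω constant, a = ω²·d²x/dθ².
d²x/dθ² = −r cosθ − r²(cos2θ)/√u − r⁴ sin²2θ/(4u^{3/2}),  u = L² − r² sin²θ = 0.066822 m².
Substituting r = 0.0737 m, L = 0.2688 m, θ = 89.6°: d²x/dθ² = +0.020496 m.
a = ω²·d²x/dθ² = (153.1)²·(+0.020496) = +480.54 m/s²;  |a| = 480.54 m/s².

481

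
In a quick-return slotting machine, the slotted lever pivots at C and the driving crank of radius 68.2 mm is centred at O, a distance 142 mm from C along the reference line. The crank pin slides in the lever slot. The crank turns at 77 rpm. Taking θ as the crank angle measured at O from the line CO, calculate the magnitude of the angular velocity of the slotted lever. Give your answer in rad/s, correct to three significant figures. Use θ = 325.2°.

ω = 8.063 rad/s (from 77 rpm).
Crank pin A relative to C: A = (d + r cosθ, r sinθ); lever angle φ = atan2(r sinθ, d + r cosθ).
Differentiating tanφ: φ̇ = rω(d cosθ + r)/(d² + r² + 2dr cosθ).
d² + r² + 2dr cosθ = |CA|² = 0.0407199 m²;  d cosθ + r = +0.1848 m.
|ω_lever| = |0.0682·8.063·+0.1848| / 0.0407199 = 2.4958 rad/s.

2.50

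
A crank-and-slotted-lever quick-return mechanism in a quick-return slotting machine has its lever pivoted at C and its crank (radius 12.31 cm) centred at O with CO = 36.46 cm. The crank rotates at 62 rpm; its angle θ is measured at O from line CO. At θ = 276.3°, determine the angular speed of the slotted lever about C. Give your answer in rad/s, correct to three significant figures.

ω = 6.493 rad/s (from 62 rpm).
Crank pin A relative to C: A = (d + r cosθ, r sinθ); lever angle φ = atan2(r sinθ, d + r cosθ).
Differentiating tanφ: φ̇ = rω(d cosθ + r)/(d² + r² + 2dr cosθ).
d² + r² + 2dr cosθ = |CA|² = 0.157937 m²;  d cosθ + r = +0.16311 m.
|ω_lever| = |0.1231·6.493·+0.16311| / 0.157937 = 0.82542 rad/s.

0.825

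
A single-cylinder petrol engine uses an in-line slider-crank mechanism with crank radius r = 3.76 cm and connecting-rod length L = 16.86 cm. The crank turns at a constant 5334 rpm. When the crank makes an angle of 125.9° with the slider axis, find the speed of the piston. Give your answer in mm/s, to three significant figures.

14800

ω = 2π·5334/60 = 558.6 rad/s
For an in-line slider-crank, x = r cosθ + √(L² − r² sin²θ), so v = −rω sinθ·[1 + r cosθ/√(L² − r² sin²θ)].
With r = 0.0376 m, L = 0.1686 m, θ = 125.9°: √(L² − r² sin²θ) = 0.16583 m.
v = −0.0376·558.6·0.81004·[1 + 0.0376·-0.58637/0.16583] = -14.751 m/s.
|v| = 14.751 m/s = 14751 mm/s.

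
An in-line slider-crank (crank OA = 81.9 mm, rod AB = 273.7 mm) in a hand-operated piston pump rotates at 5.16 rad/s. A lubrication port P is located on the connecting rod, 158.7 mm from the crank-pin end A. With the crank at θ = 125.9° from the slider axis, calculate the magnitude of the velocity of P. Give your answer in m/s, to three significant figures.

ω = 5.16 rad/s.  Crank-pin speed |V_A| = rω = 0.4226 m/s, perpendicular to OA.
Rod angle: sinφ = −(r/L) sinθ ⇒ φ = -14.028°; ω_rod = −rω cosθ/√(L²−r²sin²θ) = +0.93321 rad/s.
V_P = V_A + ω_rod × AP, with AP = 0.1587 m along the rod.
Components: V_Px = −rω sinθ − a·ω_rod·sinφ = -0.30643 m/s;  V_Py = rω cosθ + a·ω_rod·cosφ = -0.10412 m/s.
|V_P| = √(V_Px² + V_Py²) = 0.32363 m/s.

0.324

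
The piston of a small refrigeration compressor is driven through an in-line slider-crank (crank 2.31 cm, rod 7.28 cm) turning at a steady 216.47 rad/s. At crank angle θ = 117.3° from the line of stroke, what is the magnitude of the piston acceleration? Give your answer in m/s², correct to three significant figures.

ω = 216.5 rad/s
x(θ) = r cosθ + √(L² − r² sin²θ); with ω constant, a = ω²·d²x/dθ².
d²x/dθ² = −r cosθ − r²(cos2θ)/√u − r⁴ sin²2θ/(4u^{3/2}),  u = L² − r² sin²θ = 0.00487848 m².
Substituting r = 0.0231 m, L = 0.0728 m, θ = 117.3°: d²x/dθ² = +0.014882 m.
a = ω²·d²x/dθ² = (216.5)²·(+0.014882) = +697.34 m/s²;  |a| = 697.34 m/s².

697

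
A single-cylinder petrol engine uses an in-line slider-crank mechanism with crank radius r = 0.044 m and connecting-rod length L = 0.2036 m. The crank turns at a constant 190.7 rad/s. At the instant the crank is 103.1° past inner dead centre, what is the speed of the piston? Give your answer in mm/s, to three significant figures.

ω = 190.7 rad/s
For an in-line slider-crank, x = r cosθ + √(L² − r² sin²θ), so v = −rω sinθ·[1 + r cosθ/√(L² − r² sin²θ)].
With r = 0.044 m, L = 0.2036 m, θ = 103.1°: √(L² − r² sin²θ) = 0.19904 m.
v = −0.044·190.7·0.97398·[1 + 0.044·-0.22665/0.19904] = -7.763 m/s.
|v| = 7.763 m/s = 7763 mm/s.

7760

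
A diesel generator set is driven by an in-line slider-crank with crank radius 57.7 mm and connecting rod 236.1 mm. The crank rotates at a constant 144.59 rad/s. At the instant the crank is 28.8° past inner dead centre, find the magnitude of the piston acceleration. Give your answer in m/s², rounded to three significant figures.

1220

ω = 144.6 rad/s
x(θ) = r cosθ + √(L² − r² sin²θ); with ω constant, a = ω²·d²x/dθ².
d²x/dθ² = −r cosθ − r²(cos2θ)/√u − r⁴ sin²2θ/(4u^{3/2}),  u = L² − r² sin²θ = 0.0549705 m².
Substituting r = 0.0577 m, L = 0.2361 m, θ = 28.8°: d²x/dθ² = -0.058325 m.
a = ω²·d²x/dθ² = (144.6)²·(-0.058325) = -1219.4 m/s²;  |a| = 1219.4 m/s².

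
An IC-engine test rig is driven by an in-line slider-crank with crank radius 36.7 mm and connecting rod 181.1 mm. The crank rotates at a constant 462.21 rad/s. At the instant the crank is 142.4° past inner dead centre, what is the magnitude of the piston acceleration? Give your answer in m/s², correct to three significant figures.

5790

ω = 462.2 rad/s
x(θ) = r cosθ + √(L² − r² sin²θ); with ω constant, a = ω²·d²x/dθ².
d²x/dθ² = −r cosθ − r²(cos2θ)/√u − r⁴ sin²2θ/(4u^{3/2}),  u = L² − r² sin²θ = 0.0322958 m².
Substituting r = 0.0367 m, L = 0.1811 m, θ = 142.4°: d²x/dθ² = +0.027089 m.
a = ω²·d²x/dθ² = (462.2)²·(+0.027089) = +5787.3 m/s²;  |a| = 5787.3 m/s².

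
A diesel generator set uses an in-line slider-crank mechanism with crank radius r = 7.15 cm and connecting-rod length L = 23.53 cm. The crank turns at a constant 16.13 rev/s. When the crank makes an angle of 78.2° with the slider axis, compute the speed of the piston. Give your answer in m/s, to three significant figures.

7.55

ω = 2π·16.1 = 101.3 rad/s
For an in-line slider-crank, x = r cosθ + √(L² − r² sin²θ), so v = −rω sinθ·[1 + r cosθ/√(L² − r² sin²θ)].
With r = 0.0715 m, L = 0.2353 m, θ = 78.2°: √(L² − r² sin²θ) = 0.22465 m.
v = −0.0715·101.3·0.97887·[1 + 0.0715·0.20450/0.22465] = -7.5549 m/s.
|v| = 7.5549 m/s.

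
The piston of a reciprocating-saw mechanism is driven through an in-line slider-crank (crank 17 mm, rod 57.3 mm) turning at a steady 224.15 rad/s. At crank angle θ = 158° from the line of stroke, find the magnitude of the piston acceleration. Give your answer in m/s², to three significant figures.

606

ω = 224.2 rad/s
x(θ) = r cosθ + √(L² − r² sin²θ); with ω constant, a = ω²·d²x/dθ².
d²x/dθ² = −r cosθ − r²(cos2θ)/√u − r⁴ sin²2θ/(4u^{3/2}),  u = L² − r² sin²θ = 0.00324273 m².
Substituting r = 0.017 m, L = 0.0573 m, θ = 158°: d²x/dθ² = +0.012057 m.
a = ω²·d²x/dθ² = (224.2)²·(+0.012057) = +605.78 m/s²;  |a| = 605.78 m/s².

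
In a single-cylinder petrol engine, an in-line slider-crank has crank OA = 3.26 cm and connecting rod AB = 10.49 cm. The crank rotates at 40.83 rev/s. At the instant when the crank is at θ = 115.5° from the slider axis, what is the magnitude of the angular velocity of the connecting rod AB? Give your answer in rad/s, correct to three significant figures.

ω = 256.5 rad/s (converted from 40.83 rev/s).
The rod makes angle φ with the slider axis where L sinφ = r sinθ; differentiating, L cosφ·φ̇ = r ω cosθ.
L cosφ = √(L² − r² sin²θ) = 0.10069 m.
|ω_rod| = r ω |cosθ| / √(L² − r² sin²θ) = 0.0326·256.5·0.43051/0.10069 = 35.759 rad/s.

35.8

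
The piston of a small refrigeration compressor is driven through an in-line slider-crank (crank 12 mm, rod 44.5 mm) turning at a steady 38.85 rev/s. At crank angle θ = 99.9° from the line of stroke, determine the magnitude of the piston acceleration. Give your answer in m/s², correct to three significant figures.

ω = 2π·38.9 = 244.1 rad/s
x(θ) = r cosθ + √(L² − r² sin²θ); with ω constant, a = ω²·d²x/dθ².
d²x/dθ² = −r cosθ − r²(cos2θ)/√u − r⁴ sin²2θ/(4u^{3/2}),  u = L² − r² sin²θ = 0.00184051 m².
Substituting r = 0.012 m, L = 0.0445 m, θ = 99.9°: d²x/dθ² = +0.0052137 m.
a = ω²·d²x/dθ² = (244.1)²·(+0.0052137) = +310.66 m/s²;  |a| = 310.66 m/s².

311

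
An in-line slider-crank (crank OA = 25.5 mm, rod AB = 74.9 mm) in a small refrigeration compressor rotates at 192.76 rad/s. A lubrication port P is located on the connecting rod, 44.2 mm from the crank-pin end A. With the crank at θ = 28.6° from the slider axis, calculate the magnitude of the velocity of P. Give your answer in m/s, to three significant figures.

ω = 192.8 rad/s.  Crank-pin speed |V_A| = rω = 4.9154 m/s, perpendicular to OA.
Rod angle: sinφ = −(r/L) sinθ ⇒ φ = -9.379°; ω_rod = −rω cosθ/√(L²−r²sin²θ) = -58.399 rad/s.
V_P = V_A + ω_rod × AP, with AP = 0.0442 m along the rod.
Components: V_Px = −rω sinθ − a·ω_rod·sinφ = -2.7736 m/s;  V_Py = rω cosθ + a·ω_rod·cosφ = +1.7689 m/s.
|V_P| = √(V_Px² + V_Py²) = 3.2897 m/s.

3.29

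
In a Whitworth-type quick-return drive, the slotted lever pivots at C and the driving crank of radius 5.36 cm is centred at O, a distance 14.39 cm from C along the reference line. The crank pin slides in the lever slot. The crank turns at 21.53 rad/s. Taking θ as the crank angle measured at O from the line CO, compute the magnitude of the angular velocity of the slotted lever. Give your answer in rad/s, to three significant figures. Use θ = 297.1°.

ω = 21.53 rad/s
Crank pin A relative to C: A = (d + r cosθ, r sinθ); lever angle φ = atan2(r sinθ, d + r cosθ).
Differentiating tanφ: φ̇ = rω(d cosθ + r)/(d² + r² + 2dr cosθ).
d² + r² + 2dr cosθ = |CA|² = 0.0306074 m²;  d cosθ + r = +0.11915 m.
|ω_lever| = |0.0536·21.53·+0.11915| / 0.0306074 = 4.4925 rad/s.

4.49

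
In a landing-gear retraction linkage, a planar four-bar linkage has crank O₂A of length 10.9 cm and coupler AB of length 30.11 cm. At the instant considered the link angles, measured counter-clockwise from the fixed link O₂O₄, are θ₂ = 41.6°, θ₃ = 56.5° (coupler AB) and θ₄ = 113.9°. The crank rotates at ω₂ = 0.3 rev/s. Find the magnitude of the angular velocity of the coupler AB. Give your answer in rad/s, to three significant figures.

ω₂ = 1.885 rad/s (from 0.3 rev/s).
Differentiating the loop-closure r₂e^{iθ₂}+r₃e^{iθ₃}=r₁+r₄e^{iθ₄} gives r₂ω₂e^{iθ₂}+r₃ω₃e^{iθ₃}=r₄ω₄e^{iθ₄}.
Eliminating the other unknown: ω₃ = r₂ω₂ sin(θ₄−θ₂) / [r₃ sin(θ₃−θ₄)].
Numerator sine = +0.95266; denominator sine = -0.84245.
Result = 0.109·1.885·(+0.95266) / (0.3011·(-0.84245)) = -0.77163 rad/s; magnitude 0.77163 rad/s.

0.772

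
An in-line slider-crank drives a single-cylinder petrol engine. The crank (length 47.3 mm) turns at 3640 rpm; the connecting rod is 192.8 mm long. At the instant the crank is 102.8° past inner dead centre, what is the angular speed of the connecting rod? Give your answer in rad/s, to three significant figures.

ω = 381.2 rad/s (converted from 3640 rpm).
The rod makes angle φ with the slider axis where L sinφ = r sinθ; differentiating, L cosφ·φ̇ = r ω cosθ.
L cosφ = √(L² − r² sin²θ) = 0.1872 m.
|ω_rod| = r ω |cosθ| / √(L² − r² sin²θ) = 0.0473·381.2·0.22155/0.1872 = 21.338 rad/s.

21.3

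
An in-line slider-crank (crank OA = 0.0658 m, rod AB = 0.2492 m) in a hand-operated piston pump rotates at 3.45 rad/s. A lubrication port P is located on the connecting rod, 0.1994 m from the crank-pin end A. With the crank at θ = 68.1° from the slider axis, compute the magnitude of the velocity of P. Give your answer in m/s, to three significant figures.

0.228

ω = 3.45 rad/s.  Crank-pin speed |V_A| = rω = 0.22701 m/s, perpendicular to OA.
Rod angle: sinφ = −(r/L) sinθ ⇒ φ = -14.181°; ω_rod = −rω cosθ/√(L²−r²sin²θ) = -0.35046 rad/s.
V_P = V_A + ω_rod × AP, with AP = 0.1994 m along the rod.
Components: V_Px = −rω sinθ − a·ω_rod·sinφ = -0.22775 m/s;  V_Py = rω cosθ + a·ω_rod·cosφ = +0.016921 m/s.
|V_P| = √(V_Px² + V_Py²) = 0.22838 m/s.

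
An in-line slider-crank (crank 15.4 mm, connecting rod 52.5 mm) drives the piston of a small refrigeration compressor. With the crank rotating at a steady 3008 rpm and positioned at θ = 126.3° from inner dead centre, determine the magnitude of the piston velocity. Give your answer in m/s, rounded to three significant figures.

3.21

ω = 2π·3008/60 = 315 rad/s
For an in-line slider-crank, x = r cosθ + √(L² − r² sin²θ), so v = −rω sinθ·[1 + r cosθ/√(L² − r² sin²θ)].
With r = 0.0154 m, L = 0.0525 m, θ = 126.3°: √(L² − r² sin²θ) = 0.051012 m.
v = −0.0154·315·0.80593·[1 + 0.0154·-0.59201/0.051012] = -3.2108 m/s.
|v| = 3.2108 m/s.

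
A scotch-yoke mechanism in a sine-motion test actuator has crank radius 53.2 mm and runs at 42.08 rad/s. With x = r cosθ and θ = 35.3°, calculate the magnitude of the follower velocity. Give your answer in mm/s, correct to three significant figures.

1290

ω = 42.08 rad/s
x = r cosθ ⇒ ẋ = −rω sinθ.
|v| = rω|sinθ| = 0.0532·42.08·|sin 35.3°| = 1.2936 m/s = 1293.6 mm/s.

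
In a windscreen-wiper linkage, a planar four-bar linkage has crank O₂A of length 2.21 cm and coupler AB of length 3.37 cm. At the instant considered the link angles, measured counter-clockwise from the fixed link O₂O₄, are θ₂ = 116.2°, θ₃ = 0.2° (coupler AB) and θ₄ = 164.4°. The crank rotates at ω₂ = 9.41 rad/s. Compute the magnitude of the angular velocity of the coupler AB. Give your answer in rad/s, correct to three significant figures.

ω₂ = 9.41 rad/s
Differentiating the loop-closure r₂e^{iθ₂}+r₃e^{iθ₃}=r₁+r₄e^{iθ₄} gives r₂ω₂e^{iθ₂}+r₃ω₃e^{iθ₃}=r₄ω₄e^{iθ₄}.
Eliminating the other unknown: ω₃ = r₂ω₂ sin(θ₄−θ₂) / [r₃ sin(θ₃−θ₄)].
Numerator sine = +0.74548; denominator sine = -0.27228.
Result = 0.0221·9.41·(+0.74548) / (0.0337·(-0.27228)) = -16.895 rad/s; magnitude 16.895 rad/s.

16.9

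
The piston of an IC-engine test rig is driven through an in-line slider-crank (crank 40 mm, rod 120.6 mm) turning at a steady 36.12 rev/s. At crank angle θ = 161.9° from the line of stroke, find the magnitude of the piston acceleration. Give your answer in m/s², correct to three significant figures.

ω = 2π·36.1 = 226.9 rad/s
x(θ) = r cosθ + √(L² − r² sin²θ); with ω constant, a = ω²·d²x/dθ².
d²x/dθ² = −r cosθ − r²(cos2θ)/√u − r⁴ sin²2θ/(4u^{3/2}),  u = L² − r² sin²θ = 0.0143899 m².
Substituting r = 0.04 m, L = 0.1206 m, θ = 161.9°: d²x/dθ² = +0.027128 m.
a = ω²·d²x/dθ² = (226.9)²·(+0.027128) = +1397.2 m/s²;  |a| = 1397.2 m/s².

1400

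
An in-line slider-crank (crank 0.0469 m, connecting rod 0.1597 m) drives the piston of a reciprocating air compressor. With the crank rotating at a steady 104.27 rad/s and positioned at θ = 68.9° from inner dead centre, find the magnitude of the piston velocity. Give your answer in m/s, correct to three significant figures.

ω = 104.3 rad/s
For an in-line slider-crank, x = r cosθ + √(L² − r² sin²θ), so v = −rω sinθ·[1 + r cosθ/√(L² − r² sin²θ)].
With r = 0.0469 m, L = 0.1597 m, θ = 68.9°: √(L² − r² sin²θ) = 0.15359 m.
v = −0.0469·104.3·0.93295·[1 + 0.0469·0.36000/0.15359] = -5.0639 m/s.
|v| = 5.0639 m/s.

5.06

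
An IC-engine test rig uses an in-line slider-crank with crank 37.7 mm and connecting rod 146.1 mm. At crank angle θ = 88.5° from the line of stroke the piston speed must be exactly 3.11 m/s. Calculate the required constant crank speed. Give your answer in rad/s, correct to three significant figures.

81.9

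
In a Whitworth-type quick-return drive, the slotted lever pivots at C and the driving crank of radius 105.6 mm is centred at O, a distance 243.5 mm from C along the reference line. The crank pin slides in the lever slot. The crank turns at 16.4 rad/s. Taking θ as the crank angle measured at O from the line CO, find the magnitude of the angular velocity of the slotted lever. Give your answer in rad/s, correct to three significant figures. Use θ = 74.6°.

3.51

ω = 16.4 rad/s
Crank pin A relative to C: A = (d + r cosθ, r sinθ); lever angle φ = atan2(r sinθ, d + r cosθ).
Differentiating tanφ: φ̇ = rω(d cosθ + r)/(d² + r² + 2dr cosθ).
d² + r² + 2dr cosθ = |CA|² = 0.0841004 m²;  d cosθ + r = +0.17026 m.
|ω_lever| = |0.1056·16.4·+0.17026| / 0.0841004 = 3.5061 rad/s.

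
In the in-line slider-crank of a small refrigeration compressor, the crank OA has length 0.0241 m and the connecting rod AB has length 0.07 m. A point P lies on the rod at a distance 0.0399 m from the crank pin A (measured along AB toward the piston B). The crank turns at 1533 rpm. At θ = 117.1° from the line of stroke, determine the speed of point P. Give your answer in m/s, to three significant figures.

ω = 160.5 rad/s.  Crank-pin speed |V_A| = rω = 3.8689 m/s, perpendicular to OA.
Rod angle: sinφ = −(r/L) sinθ ⇒ φ = -17.848°; ω_rod = −rω cosθ/√(L²−r²sin²θ) = +26.451 rad/s.
V_P = V_A + ω_rod × AP, with AP = 0.0399 m along the rod.
Components: V_Px = −rω sinθ − a·ω_rod·sinφ = -3.1207 m/s;  V_Py = rω cosθ + a·ω_rod·cosφ = -0.75786 m/s.
|V_P| = √(V_Px² + V_Py²) = 3.2114 m/s.

3.21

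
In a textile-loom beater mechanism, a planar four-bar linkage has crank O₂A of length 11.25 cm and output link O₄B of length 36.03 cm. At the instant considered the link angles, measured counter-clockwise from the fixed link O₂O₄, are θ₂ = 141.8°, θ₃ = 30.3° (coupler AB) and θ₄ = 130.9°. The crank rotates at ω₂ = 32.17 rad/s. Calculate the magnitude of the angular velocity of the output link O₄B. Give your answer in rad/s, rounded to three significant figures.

9.51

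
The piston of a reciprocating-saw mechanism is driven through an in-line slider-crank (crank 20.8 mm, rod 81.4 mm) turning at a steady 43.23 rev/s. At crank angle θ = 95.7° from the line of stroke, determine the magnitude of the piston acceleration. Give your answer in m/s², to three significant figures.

ω = 2π·43.2 = 271.6 rad/s
x(θ) = r cosθ + √(L² − r² sin²θ); with ω constant, a = ω²·d²x/dθ².
d²x/dθ² = −r cosθ − r²(cos2θ)/√u − r⁴ sin²2θ/(4u^{3/2}),  u = L² − r² sin²θ = 0.00619759 m².
Substituting r = 0.0208 m, L = 0.0814 m, θ = 95.7°: d²x/dθ² = +0.0074493 m.
a = ω²·d²x/dθ² = (271.6)²·(+0.0074493) = +549.6 m/s²;  |a| = 549.6 m/s².

550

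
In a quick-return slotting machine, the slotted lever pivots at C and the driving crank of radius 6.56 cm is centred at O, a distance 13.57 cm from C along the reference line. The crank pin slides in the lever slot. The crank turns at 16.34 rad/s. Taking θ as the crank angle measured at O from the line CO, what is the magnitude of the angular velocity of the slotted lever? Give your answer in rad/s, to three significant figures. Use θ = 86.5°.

ω = 16.34 rad/s
Crank pin A relative to C: A = (d + r cosθ, r sinθ); lever angle φ = atan2(r sinθ, d + r cosθ).
Differentiating tanφ: φ̇ = rω(d cosθ + r)/(d² + r² + 2dr cosθ).
d² + r² + 2dr cosθ = |CA|² = 0.0238047 m²;  d cosθ + r = +0.073884 m.
|ω_lever| = |0.0656·16.34·+0.073884| / 0.0238047 = 3.3269 rad/s.

3.33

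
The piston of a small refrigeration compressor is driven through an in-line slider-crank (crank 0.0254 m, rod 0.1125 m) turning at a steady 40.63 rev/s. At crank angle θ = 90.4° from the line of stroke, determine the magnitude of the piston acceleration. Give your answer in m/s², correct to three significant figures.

ω = 2π·40.6 = 255.3 rad/s
x(θ) = r cosθ + √(L² − r² sin²θ); with ω constant, a = ω²·d²x/dθ².
d²x/dθ² = −r cosθ − r²(cos2θ)/√u − r⁴ sin²2θ/(4u^{3/2}),  u = L² − r² sin²θ = 0.0120111 m².
Substituting r = 0.0254 m, L = 0.1125 m, θ = 90.4°: d²x/dθ² = +0.0060635 m.
a = ω²·d²x/dθ² = (255.3)²·(+0.0060635) = +395.16 m/s²;  |a| = 395.16 m/s².

395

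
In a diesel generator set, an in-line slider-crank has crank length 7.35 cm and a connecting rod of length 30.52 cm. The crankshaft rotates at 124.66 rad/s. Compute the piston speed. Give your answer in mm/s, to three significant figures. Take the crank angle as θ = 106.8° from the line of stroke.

8140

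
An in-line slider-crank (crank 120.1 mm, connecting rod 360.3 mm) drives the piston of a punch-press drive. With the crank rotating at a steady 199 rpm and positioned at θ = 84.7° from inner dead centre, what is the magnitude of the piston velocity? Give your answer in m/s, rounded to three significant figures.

ω = 2π·199/60 = 20.84 rad/s
For an in-line slider-crank, x = r cosθ + √(L² − r² sin²θ), so v = −rω sinθ·[1 + r cosθ/√(L² − r² sin²θ)].
With r = 0.1201 m, L = 0.3603 m, θ = 84.7°: √(L² − r² sin²θ) = 0.33988 m.
v = −0.1201·20.84·0.99572·[1 + 0.1201·0.09237/0.33988] = -2.5734 m/s.
|v| = 2.5734 m/s.

2.57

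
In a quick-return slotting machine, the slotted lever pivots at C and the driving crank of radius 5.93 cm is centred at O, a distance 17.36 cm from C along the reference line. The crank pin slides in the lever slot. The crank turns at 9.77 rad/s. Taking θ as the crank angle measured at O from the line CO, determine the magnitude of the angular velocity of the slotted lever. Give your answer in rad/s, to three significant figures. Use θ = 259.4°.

ω = 9.77 rad/s
Crank pin A relative to C: A = (d + r cosθ, r sinθ); lever angle φ = atan2(r sinθ, d + r cosθ).
Differentiating tanφ: φ̇ = rω(d cosθ + r)/(d² + r² + 2dr cosθ).
d² + r² + 2dr cosθ = |CA|² = 0.0298661 m²;  d cosθ + r = +0.027366 m.
|ω_lever| = |0.0593·9.77·+0.027366| / 0.0298661 = 0.53086 rad/s.

0.531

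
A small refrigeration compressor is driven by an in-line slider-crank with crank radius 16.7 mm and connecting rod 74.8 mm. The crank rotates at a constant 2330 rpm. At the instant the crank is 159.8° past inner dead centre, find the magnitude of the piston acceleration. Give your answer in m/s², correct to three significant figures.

ω = 2π·2330/60 = 244 rad/s
x(θ) = r cosθ + √(L² − r² sin²θ); with ω constant, a = ω²·d²x/dθ².
d²x/dθ² = −r cosθ − r²(cos2θ)/√u − r⁴ sin²2θ/(4u^{3/2}),  u = L² − r² sin²θ = 0.00556179 m².
Substituting r = 0.0167 m, L = 0.0748 m, θ = 159.8°: d²x/dθ² = +0.012805 m.
a = ω²·d²x/dθ² = (244)²·(+0.012805) = +762.36 m/s²;  |a| = 762.36 m/s².

762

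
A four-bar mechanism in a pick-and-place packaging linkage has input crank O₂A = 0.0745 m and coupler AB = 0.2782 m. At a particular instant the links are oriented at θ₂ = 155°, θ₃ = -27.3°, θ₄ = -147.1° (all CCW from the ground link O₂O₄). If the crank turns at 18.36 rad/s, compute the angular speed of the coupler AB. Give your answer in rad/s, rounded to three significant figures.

4.80

ω₂ = 18.36 rad/s
Differentiating the loop-closure r₂e^{iθ₂}+r₃e^{iθ₃}=r₁+r₄e^{iθ₄} gives r₂ω₂e^{iθ₂}+r₃ω₃e^{iθ₃}=r₄ω₄e^{iθ₄}.
Eliminating the other unknown: ω₃ = r₂ω₂ sin(θ₄−θ₂) / [r₃ sin(θ₃−θ₄)].
Numerator sine = +0.84712; denominator sine = +0.86777.
Result = 0.0745·18.36·(+0.84712) / (0.2782·(+0.86777)) = +4.7997 rad/s; magnitude 4.7997 rad/s.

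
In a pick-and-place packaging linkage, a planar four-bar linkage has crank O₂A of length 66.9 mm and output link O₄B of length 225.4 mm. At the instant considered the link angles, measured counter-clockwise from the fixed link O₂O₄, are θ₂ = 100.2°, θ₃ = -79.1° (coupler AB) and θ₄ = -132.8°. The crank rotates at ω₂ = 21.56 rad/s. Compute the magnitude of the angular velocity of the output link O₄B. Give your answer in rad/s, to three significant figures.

ω₂ = 21.56 rad/s
Differentiating the loop-closure r₂e^{iθ₂}+r₃e^{iθ₃}=r₁+r₄e^{iθ₄} gives r₂ω₂e^{iθ₂}+r₃ω₃e^{iθ₃}=r₄ω₄e^{iθ₄}.
Eliminating the other unknown: ω₄ = r₂ω₂ sin(θ₂−θ₃) / [r₄ sin(θ₄−θ₃)].
Numerator sine = +0.01222; denominator sine = -0.80593.
Result = 0.0669·21.56·(+0.01222) / (0.2254·(-0.80593)) = -0.097004 rad/s; magnitude 0.097004 rad/s.

0.0970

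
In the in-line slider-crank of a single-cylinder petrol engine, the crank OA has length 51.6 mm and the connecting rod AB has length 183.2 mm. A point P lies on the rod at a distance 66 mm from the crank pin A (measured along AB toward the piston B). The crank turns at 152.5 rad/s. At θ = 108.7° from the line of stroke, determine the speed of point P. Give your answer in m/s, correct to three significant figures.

ω = 152.5 rad/s.  Crank-pin speed |V_A| = rω = 7.869 m/s, perpendicular to OA.
Rod angle: sinφ = −(r/L) sinθ ⇒ φ = -15.473°; ω_rod = −rω cosθ/√(L²−r²sin²θ) = +14.289 rad/s.
V_P = V_A + ω_rod × AP, with AP = 0.066 m along the rod.
Components: V_Px = −rω sinθ − a·ω_rod·sinφ = -7.202 m/s;  V_Py = rω cosθ + a·ω_rod·cosφ = -1.614 m/s.
|V_P| = √(V_Px² + V_Py²) = 7.3806 m/s.

7.38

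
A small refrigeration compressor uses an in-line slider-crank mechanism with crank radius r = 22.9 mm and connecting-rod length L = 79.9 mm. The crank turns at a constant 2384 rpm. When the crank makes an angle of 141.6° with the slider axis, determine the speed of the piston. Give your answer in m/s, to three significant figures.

2.74

ω = 2π·2384/60 = 249.7 rad/s
For an in-line slider-crank, x = r cosθ + √(L² − r² sin²θ), so v = −rω sinθ·[1 + r cosθ/√(L² − r² sin²θ)].
With r = 0.0229 m, L = 0.0799 m, θ = 141.6°: √(L² − r² sin²θ) = 0.078624 m.
v = −0.0229·249.7·0.62115·[1 + 0.0229·-0.78369/0.078624] = -2.7405 m/s.
|v| = 2.7405 m/s.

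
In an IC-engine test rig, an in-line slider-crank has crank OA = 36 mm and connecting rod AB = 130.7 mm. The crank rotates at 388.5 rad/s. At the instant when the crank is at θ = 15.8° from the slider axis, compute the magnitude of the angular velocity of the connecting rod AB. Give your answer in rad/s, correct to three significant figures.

ω = 388.5 rad/s
The rod makes angle φ with the slider axis where L sinφ = r sinθ; differentiating, L cosφ·φ̇ = r ω cosθ.
L cosφ = √(L² − r² sin²θ) = 0.13033 m.
|ω_rod| = r ω |cosθ| / √(L² − r² sin²θ) = 0.036·388.5·0.96222/0.13033 = 103.26 rad/s.

103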